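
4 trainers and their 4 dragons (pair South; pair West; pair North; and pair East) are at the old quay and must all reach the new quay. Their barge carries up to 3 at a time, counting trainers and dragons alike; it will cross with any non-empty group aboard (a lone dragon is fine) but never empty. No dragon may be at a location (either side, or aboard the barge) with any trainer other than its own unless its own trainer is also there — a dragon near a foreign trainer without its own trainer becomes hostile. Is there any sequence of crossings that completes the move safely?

1. dragon South and trainer South cross → the new quay.
2. trainer South crosses ← the old quay.
3. dragon West, trainer South, and trainer West cross → the new quay.
4. dragon South and trainer South cross ← the old quay.
5. trainer East, trainer North, and trainer South cross → the new quay.
6. dragon West crosses ← the old quay.
7. dragon South and dragon West cross → the new quay.
8. dragon South crosses ← the old quay.
9. dragon East, dragon North, and dragon South cross → the new quay.

Yes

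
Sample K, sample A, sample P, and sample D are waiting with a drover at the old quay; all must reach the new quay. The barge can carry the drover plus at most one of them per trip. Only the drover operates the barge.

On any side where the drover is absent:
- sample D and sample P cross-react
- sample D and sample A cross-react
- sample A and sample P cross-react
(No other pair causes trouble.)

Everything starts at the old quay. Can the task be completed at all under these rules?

Whatever the first load, the items left behind include a forbidden pair without the drover. No opening move is safe, so no plan exists.

No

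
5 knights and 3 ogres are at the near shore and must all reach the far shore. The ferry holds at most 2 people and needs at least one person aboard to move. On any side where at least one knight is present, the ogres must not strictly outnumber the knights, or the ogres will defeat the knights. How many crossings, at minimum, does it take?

13

Counting alone: each trip to the far shore takes at most 2 across and each return brings at least 1 back, so after t trips out (and t−1 returns) at most 2t − (t−1) of the 8 are across; that first reaches 8 at t = 7, so at least 13 crossings are needed.
The plan below uses exactly 13 crossings, so it is optimal:
1. 2 ogres → the far shore.  (the near shore: 5K 1O; the far shore: 0K 2O)
2. 1 ogre ← the near shore.  (the near shore: 5K 2O; the far shore: 0K 1O)
3. 2 ogres → the far shore.  (the near shore: 5K 0O; the far shore: 0K 3O)
4. 1 ogre ← the near shore.  (the near shore: 5K 1O; the far shore: 0K 2O)
5. 2 knights → the far shore.  (the near shore: 3K 1O; the far shore: 2K 2O)
6. 1 ogre ← the near shore.  (the near shore: 3K 2O; the far shore: 2K 1O)
7. 1 knight and 1 ogre → the far shore.  (the near shore: 2K 1O; the far shore: 3K 2O)
8. 1 ogre ← the near shore.  (the near shore: 2K 2O; the far shore: 3K 1O)
9. 2 ogres → the far shore.  (the near shore: 2K 0O; the far shore: 3K 3O)
10. 1 ogre ← the near shore.  (the near shore: 2K 1O; the far shore: 3K 2O)
11. 1 knight and 1 ogre → the far shore.  (the near shore: 1K 0O; the far shore: 4K 3O)
12. 1 ogre ← the near shore.  (the near shore: 1K 1O; the far shore: 4K 2O)
13. 1 knight and 1 ogre → the far shore.  (the near shore: 0K 0O; the far shore: 5K 3O)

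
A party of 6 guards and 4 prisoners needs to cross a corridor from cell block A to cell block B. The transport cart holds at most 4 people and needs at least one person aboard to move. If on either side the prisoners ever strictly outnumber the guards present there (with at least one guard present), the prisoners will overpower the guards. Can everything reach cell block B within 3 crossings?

Counting alone: each trip to cell block B takes at most 4 across and each return brings at least 1 back, so after t trips out (and t−1 returns) at most 4t − (t−1) of the 10 are across; that first reaches 10 at t = 3, so at least 5 crossings are needed.
Since 3 < 5, 3 crossings cannot be enough. (The shortest complete plan in fact takes 5:)
1. 4 prisoners → cell block B.  (cell block A: 6G 0P; cell block B: 0G 4P)
2. 1 prisoner ← cell block A.  (cell block A: 6G 1P; cell block B: 0G 3P)
3. 4 guards → cell block B.  (cell block A: 2G 1P; cell block B: 4G 3P)
4. 1 prisoner ← cell block A.  (cell block A: 2G 2P; cell block B: 4G 2P)
5. 2 guards and 2 prisoners → cell block B.  (cell block A: 0G 0P; cell block B: 6G 4P)

No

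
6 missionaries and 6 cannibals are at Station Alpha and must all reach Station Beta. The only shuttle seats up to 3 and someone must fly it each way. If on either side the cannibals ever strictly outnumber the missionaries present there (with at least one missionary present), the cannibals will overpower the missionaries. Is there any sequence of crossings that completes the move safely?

No

Following every safe sequence of crossings from the start, the most of the 12 that can be at Station Beta as the shuttle arrives there on crossings 1, 3, 5 is 3, 5, 6 respectively; the best ever achieved is 6 of 12.
From crossing 7 on, no configuration arises that was not already reachable earlier: only 17 distinct safe configurations (who is on which side, and where the shuttle is) can ever be reached, none of them has everyone across, and every continuation just revisits them. They are: 0 missionaries + 0 cannibals across (shuttle back at the start); 0 missionaries + 1 cannibal across (shuttle there); 0 missionaries + 1 cannibal across (shuttle back at the start); 0 missionaries + 2 cannibals across (shuttle there); 0 missionaries + 2 cannibals across (shuttle back at the start); 0 missionaries + 3 cannibals across (shuttle there); 0 missionaries + 3 cannibals across (shuttle back at the start); 0 missionaries + 4 cannibals across (shuttle there); 0 missionaries + 4 cannibals across (shuttle back at the start); 0 missionaries + 5 cannibals across (shuttle there); 0 missionaries + 5 cannibals across (shuttle back at the start); 0 missionaries + 6 cannibals across (shuttle there); 1 missionary + 1 cannibal across (shuttle there); 1 missionary + 1 cannibal across (shuttle back at the start); 2 missionaries + 2 cannibals across (shuttle there); 2 missionaries + 2 cannibals across (shuttle back at the start); 3 missionaries + 3 cannibals across (shuttle there). So no valid plan exists.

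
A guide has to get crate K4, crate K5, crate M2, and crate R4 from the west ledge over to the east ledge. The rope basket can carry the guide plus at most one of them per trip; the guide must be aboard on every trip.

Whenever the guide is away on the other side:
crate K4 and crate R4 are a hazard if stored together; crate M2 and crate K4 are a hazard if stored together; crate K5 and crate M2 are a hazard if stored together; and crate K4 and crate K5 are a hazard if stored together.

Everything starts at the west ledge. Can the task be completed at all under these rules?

No

Whatever the first load, the items left behind include a forbidden pair without the guide. No opening move is safe, so no plan exists.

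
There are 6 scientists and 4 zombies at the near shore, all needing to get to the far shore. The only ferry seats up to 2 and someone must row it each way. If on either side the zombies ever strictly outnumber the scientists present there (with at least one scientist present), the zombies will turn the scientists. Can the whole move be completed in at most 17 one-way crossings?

Yes

Yes — this plan uses 17 crossings (≤ 17):
1. 2 zombies → the far shore.  (the near shore: 6S 2Z; the far shore: 0S 2Z)
2. 1 zombie ← the near shore.  (the near shore: 6S 3Z; the far shore: 0S 1Z)
3. 2 zombies → the far shore.  (the near shore: 6S 1Z; the far shore: 0S 3Z)
4. 1 zombie ← the near shore.  (the near shore: 6S 2Z; the far shore: 0S 2Z)
5. 2 scientists → the far shore.  (the near shore: 4S 2Z; the far shore: 2S 2Z)
6. 1 zombie ← the near shore.  (the near shore: 4S 3Z; the far shore: 2S 1Z)
7. 1 scientist and 1 zombie → the far shore.  (the near shore: 3S 2Z; the far shore: 3S 2Z)
8. 1 zombie ← the near shore.  (the near shore: 3S 3Z; the far shore: 3S 1Z)
9. 2 zombies → the far shore.  (the near shore: 3S 1Z; the far shore: 3S 3Z)
10. 1 zombie ← the near shore.  (the near shore: 3S 2Z; the far shore: 3S 2Z)
11. 1 scientist and 1 zombie → the far shore.  (the near shore: 2S 1Z; the far shore: 4S 3Z)
12. 1 zombie ← the near shore.  (the near shore: 2S 2Z; the far shore: 4S 2Z)
13. 2 zombies → the far shore.  (the near shore: 2S 0Z; the far shore: 4S 4Z)
14. 1 zombie ← the near shore.  (the near shore: 2S 1Z; the far shore: 4S 3Z)
15. 1 scientist and 1 zombie → the far shore.  (the near shore: 1S 0Z; the far shore: 5S 4Z)
16. 1 zombie ← the near shore.  (the near shore: 1S 1Z; the far shore: 5S 3Z)
17. 1 scientist and 1 zombie → the far shore.  (the near shore: 0S 0Z; the far shore: 6S 4Z)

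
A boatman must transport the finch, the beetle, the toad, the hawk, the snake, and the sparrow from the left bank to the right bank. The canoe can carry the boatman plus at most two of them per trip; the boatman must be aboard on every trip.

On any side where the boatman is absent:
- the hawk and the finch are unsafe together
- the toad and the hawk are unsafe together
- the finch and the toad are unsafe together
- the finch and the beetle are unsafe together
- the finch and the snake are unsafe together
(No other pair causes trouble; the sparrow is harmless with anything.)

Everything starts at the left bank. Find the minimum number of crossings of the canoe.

Counting alone: the boatman can take at most 2 across per trip to the right bank, so moving all 6 needs at least 3 loaded trips out, with a return between consecutive ones — at least 5 crossings.
The safety rule pushes this higher. Following every safe sequence of crossings, the most of the 6 that can be at the right bank as the canoe arrives there on crossings 5, 7 is 4, 5 respectively — never all 6.
So no plan with fewer than 9 crossings exists, and this one achieves 9:
1. Boatman goes to the right bank with the finch and the toad.
2. Boatman goes back to the left bank with the finch.
3. Boatman goes to the right bank with the beetle and the finch.
4. Boatman goes back to the left bank with the finch.
5. Boatman goes to the right bank with the finch and the snake.
6. Boatman goes back to the left bank with the finch.
7. Boatman goes to the right bank with the finch and the sparrow.
8. Boatman goes back to the left bank with the finch.
9. Boatman goes to the right bank with the finch and the hawk.

9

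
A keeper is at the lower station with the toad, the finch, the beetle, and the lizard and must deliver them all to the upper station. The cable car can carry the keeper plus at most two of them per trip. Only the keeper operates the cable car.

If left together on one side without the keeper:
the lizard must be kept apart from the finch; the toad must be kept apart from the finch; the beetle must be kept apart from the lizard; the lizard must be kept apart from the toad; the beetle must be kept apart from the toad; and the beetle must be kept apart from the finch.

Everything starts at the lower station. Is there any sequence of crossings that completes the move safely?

No

Whatever the first load, the items left behind include a forbidden pair without the keeper. No opening move is safe, so no plan exists.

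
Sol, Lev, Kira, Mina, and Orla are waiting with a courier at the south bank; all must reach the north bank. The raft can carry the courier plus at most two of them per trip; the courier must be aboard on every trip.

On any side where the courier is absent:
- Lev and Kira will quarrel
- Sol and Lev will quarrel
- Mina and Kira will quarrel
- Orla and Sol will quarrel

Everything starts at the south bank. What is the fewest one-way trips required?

7

Counting alone: the courier can take at most 2 across per trip to the north bank, so moving all 5 needs at least 3 loaded trips out, with a return between consecutive ones — at least 5 crossings.
The safety rule pushes this higher. Following every safe sequence of crossings, the most of the 5 that can be at the north bank as the raft arrives there on crossing 5 is 4 — never all 5.
So no plan with fewer than 7 crossings exists, and this one achieves 7:
1. Courier goes to the north bank with Kira and Sol.  [the south bank: Lev, Mina, Orla | the north bank: Kira, Sol]
2. Courier goes back to the south bank alone.  [the south bank: Lev, Mina, Orla | the north bank: Kira, Sol]
3. Courier goes to the north bank with Lev.  [the south bank: Mina, Orla | the north bank: Kira, Lev, Sol]
4. Courier goes back to the south bank with Kira and Sol.  [the south bank: Kira, Mina, Orla, Sol | the north bank: Lev]
5. Courier goes to the north bank with Mina and Orla.  [the south bank: Kira, Sol | the north bank: Lev, Mina, Orla]
6. Courier goes back to the south bank alone.  [the south bank: Kira, Sol | the north bank: Lev, Mina, Orla]
7. Courier goes to the north bank with Kira and Sol.  [the south bank: — | the north bank: Kira, Lev, Mina, Orla, Sol]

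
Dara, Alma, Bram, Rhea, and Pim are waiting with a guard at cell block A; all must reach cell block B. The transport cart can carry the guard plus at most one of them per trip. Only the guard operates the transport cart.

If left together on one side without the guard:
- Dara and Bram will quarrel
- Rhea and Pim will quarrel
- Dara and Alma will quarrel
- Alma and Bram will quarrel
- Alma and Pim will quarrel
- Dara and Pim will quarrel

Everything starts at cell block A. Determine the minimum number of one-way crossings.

Whatever the first load, the items left behind include a forbidden pair without the guard. No opening move is safe, so no plan exists.

impossible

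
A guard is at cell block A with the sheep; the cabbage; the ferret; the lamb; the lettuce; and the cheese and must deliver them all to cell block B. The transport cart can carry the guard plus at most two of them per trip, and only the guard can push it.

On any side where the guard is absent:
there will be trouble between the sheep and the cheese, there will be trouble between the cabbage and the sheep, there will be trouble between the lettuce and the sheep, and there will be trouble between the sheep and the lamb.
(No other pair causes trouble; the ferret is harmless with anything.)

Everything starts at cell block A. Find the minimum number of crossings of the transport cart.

7

Counting alone: the guard can take at most 2 across per trip to cell block B, so moving all 6 needs at least 3 loaded trips out, with a return between consecutive ones — at least 5 crossings.
The safety rule pushes this higher. Following every safe sequence of crossings, the most of the 6 that can be at cell block B as the transport cart arrives there on crossing 5 is 5 — never all 6.
So no plan with fewer than 7 crossings exists, and this one achieves 7:
1. Guard goes to cell block B with the sheep.
2. Guard goes back to cell block A alone.
3. Guard goes to cell block B with the cabbage and the lamb.
4. Guard goes back to cell block A with the sheep.
5. Guard goes to cell block B with the cheese and the lettuce.
6. Guard goes back to cell block A alone.
7. Guard goes to cell block B with the ferret and the sheep.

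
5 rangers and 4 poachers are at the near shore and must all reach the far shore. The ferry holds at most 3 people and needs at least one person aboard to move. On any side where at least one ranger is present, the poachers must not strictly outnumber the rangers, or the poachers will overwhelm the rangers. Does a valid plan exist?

Yes

1. 3 poachers → the far shore.  (the near shore: 5R 1P; the far shore: 0R 3P)
2. 1 poacher ← the near shore.  (the near shore: 5R 2P; the far shore: 0R 2P)
3. 3 rangers → the far shore.  (the near shore: 2R 2P; the far shore: 3R 2P)
4. 1 ranger ← the near shore.  (the near shore: 3R 2P; the far shore: 2R 2P)
5. 2 rangers and 1 poacher → the far shore.  (the near shore: 1R 1P; the far shore: 4R 3P)
6. 1 ranger ← the near shore.  (the near shore: 2R 1P; the far shore: 3R 3P)
7. 2 rangers and 1 poacher → the far shore.  (the near shore: 0R 0P; the far shore: 5R 4P)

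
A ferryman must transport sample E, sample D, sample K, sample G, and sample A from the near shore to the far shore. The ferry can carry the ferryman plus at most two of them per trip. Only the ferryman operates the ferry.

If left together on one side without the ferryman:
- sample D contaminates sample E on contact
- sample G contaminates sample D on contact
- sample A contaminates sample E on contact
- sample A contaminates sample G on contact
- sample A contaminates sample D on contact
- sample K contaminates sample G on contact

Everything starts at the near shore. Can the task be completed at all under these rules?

No

Whatever the first load, the items left behind include a forbidden pair without the ferryman. No opening move is safe, so no plan exists.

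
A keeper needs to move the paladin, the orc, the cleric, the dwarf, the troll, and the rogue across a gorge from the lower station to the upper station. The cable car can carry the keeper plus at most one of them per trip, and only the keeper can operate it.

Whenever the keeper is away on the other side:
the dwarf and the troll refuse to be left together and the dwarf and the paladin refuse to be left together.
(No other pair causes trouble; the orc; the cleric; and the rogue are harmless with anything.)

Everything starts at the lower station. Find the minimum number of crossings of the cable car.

Counting alone: the keeper can take at most 1 across per trip to the upper station, so moving all 6 needs at least 6 loaded trips out, with a return between consecutive ones — at least 11 crossings.
The safety rule pushes this higher. Following every safe sequence of crossings, the most of the 6 that can be at the upper station as the cable car arrives there on crossing 11 is 5 — never all 6.
So no plan with fewer than 13 crossings exists, and this one achieves 13:
1. Keeper goes to the upper station with the dwarf.  [the lower station: the cleric, the orc, the paladin, the rogue, the troll | the upper station: the dwarf]
2. Keeper goes back to the lower station alone.  [the lower station: the cleric, the orc, the paladin, the rogue, the troll | the upper station: the dwarf]
3. Keeper goes to the upper station with the paladin.  [the lower station: the cleric, the orc, the rogue, the troll | the upper station: the dwarf, the paladin]
4. Keeper goes back to the lower station with the dwarf.  [the lower station: the cleric, the dwarf, the orc, the rogue, the troll | the upper station: the paladin]
5. Keeper goes to the upper station with the troll.  [the lower station: the cleric, the dwarf, the orc, the rogue | the upper station: the paladin, the troll]
6. Keeper goes back to the lower station alone.  [the lower station: the cleric, the dwarf, the orc, the rogue | the upper station: the paladin, the troll]
7. Keeper goes to the upper station with the orc.  [the lower station: the cleric, the dwarf, the rogue | the upper station: the orc, the paladin, the troll]
8. Keeper goes back to the lower station alone.  [the lower station: the cleric, the dwarf, the rogue | the upper station: the orc, the paladin, the troll]
9. Keeper goes to the upper station with the cleric.  [the lower station: the dwarf, the rogue | the upper station: the cleric, the orc, the paladin, the troll]
10. Keeper goes back to the lower station alone.  [the lower station: the dwarf, the rogue | the upper station: the cleric, the orc, the paladin, the troll]
11. Keeper goes to the upper station with the rogue.  [the lower station: the dwarf | the upper station: the cleric, the orc, the paladin, the rogue, the troll]
12. Keeper goes back to the lower station alone.  [the lower station: the dwarf | the upper station: the cleric, the orc, the paladin, the rogue, the troll]
13. Keeper goes to the upper station with the dwarf.  [the lower station: — | the upper station: the cleric, the dwarf, the orc, the paladin, the rogue, the troll]

13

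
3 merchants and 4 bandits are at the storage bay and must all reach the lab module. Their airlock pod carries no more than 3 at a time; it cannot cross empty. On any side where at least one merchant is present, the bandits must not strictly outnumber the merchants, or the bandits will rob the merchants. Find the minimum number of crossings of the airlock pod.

impossible

The bandits already outnumber the merchants at the storage bay before anyone moves, so the starting position itself is disallowed.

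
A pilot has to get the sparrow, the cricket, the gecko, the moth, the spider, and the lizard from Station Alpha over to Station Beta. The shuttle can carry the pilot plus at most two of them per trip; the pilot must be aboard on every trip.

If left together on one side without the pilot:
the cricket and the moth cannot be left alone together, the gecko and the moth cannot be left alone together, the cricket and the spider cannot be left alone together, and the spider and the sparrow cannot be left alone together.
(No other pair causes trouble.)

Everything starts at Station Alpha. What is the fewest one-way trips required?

7

Counting alone: the pilot can take at most 2 across per trip to Station Beta, so moving all 6 needs at least 3 loaded trips out, with a return between consecutive ones — at least 5 crossings.
The safety rule pushes this higher. Following every safe sequence of crossings, the most of the 6 that can be at Station Beta as the shuttle arrives there on crossing 5 is 5 — never all 6.
So no plan with fewer than 7 crossings exists, and this one achieves 7:
1. Pilot goes to Station Beta with the moth and the spider.  [Station Alpha: the cricket, the gecko, the lizard, the sparrow | Station Beta: the moth, the spider]
2. Pilot goes back to Station Alpha alone.  [Station Alpha: the cricket, the gecko, the lizard, the sparrow | Station Beta: the moth, the spider]
3. Pilot goes to Station Beta with the cricket and the sparrow.  [Station Alpha: the gecko, the lizard | Station Beta: the cricket, the moth, the sparrow, the spider]
4. Pilot goes back to Station Alpha with the moth and the spider.  [Station Alpha: the gecko, the lizard, the moth, the spider | Station Beta: the cricket, the sparrow]
5. Pilot goes to Station Beta with the gecko and the lizard.  [Station Alpha: the moth, the spider | Station Beta: the cricket, the gecko, the lizard, the sparrow]
6. Pilot goes back to Station Alpha alone.  [Station Alpha: the moth, the spider | Station Beta: the cricket, the gecko, the lizard, the sparrow]
7. Pilot goes to Station Beta with the moth and the spider.  [Station Alpha: — | Station Beta: the cricket, the gecko, the lizard, the moth, the sparrow, the spider]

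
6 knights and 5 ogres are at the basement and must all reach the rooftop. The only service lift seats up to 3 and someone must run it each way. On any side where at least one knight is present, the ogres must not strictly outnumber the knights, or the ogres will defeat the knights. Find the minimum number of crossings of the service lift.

Counting alone: each trip to the rooftop takes at most 3 across and each return brings at least 1 back, so after t trips out (and t−1 returns) at most 3t − (t−1) of the 11 are across; that first reaches 11 at t = 5, so at least 9 crossings are needed.
The plan below uses exactly 9 crossings, so it is optimal:
1. 3 ogres → the rooftop.  (the basement: 6K 2O; the rooftop: 0K 3O)
2. 1 ogre ← the basement.  (the basement: 6K 3O; the rooftop: 0K 2O)
3. 3 knights → the rooftop.  (the basement: 3K 3O; the rooftop: 3K 2O)
4. 1 knight ← the basement.  (the basement: 4K 3O; the rooftop: 2K 2O)
5. 2 knights and 1 ogre → the rooftop.  (the basement: 2K 2O; the rooftop: 4K 3O)
6. 1 knight ← the basement.  (the basement: 3K 2O; the rooftop: 3K 3O)
7. 2 knights and 1 ogre → the rooftop.  (the basement: 1K 1O; the rooftop: 5K 4O)
8. 1 knight ← the basement.  (the basement: 2K 1O; the rooftop: 4K 4O)
9. 2 knights and 1 ogre → the rooftop.  (the basement: 0K 0O; the rooftop: 6K 5O)

9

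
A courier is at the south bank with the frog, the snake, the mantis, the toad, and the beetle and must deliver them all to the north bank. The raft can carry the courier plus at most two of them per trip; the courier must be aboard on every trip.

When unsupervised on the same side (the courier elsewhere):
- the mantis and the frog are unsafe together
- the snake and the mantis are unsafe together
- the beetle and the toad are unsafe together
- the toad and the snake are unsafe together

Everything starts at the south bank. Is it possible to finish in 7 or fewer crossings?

Yes — this plan uses 7 crossings (≤ 7):
1. Courier goes to the north bank with the mantis and the toad.  [the south bank: the beetle, the frog, the snake | the north bank: the mantis, the toad]
2. Courier goes back to the south bank alone.  [the south bank: the beetle, the frog, the snake | the north bank: the mantis, the toad]
3. Courier goes to the north bank with the frog.  [the south bank: the beetle, the snake | the north bank: the frog, the mantis, the toad]
4. Courier goes back to the south bank with the mantis.  [the south bank: the beetle, the mantis, the snake | the north bank: the frog, the toad]
5. Courier goes to the north bank with the beetle and the snake.  [the south bank: the mantis | the north bank: the beetle, the frog, the snake, the toad]
6. Courier goes back to the south bank with the toad.  [the south bank: the mantis, the toad | the north bank: the beetle, the frog, the snake]
7. Courier goes to the north bank with the mantis and the toad.  [the south bank: — | the north bank: the beetle, the frog, the mantis, the snake, the toad]

Yes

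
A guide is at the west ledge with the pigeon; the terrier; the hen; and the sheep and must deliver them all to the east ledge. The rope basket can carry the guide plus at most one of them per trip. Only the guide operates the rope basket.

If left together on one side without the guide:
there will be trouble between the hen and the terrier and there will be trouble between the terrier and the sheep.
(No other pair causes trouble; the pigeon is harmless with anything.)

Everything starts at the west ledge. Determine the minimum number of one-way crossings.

9

Counting alone: the guide can take at most 1 across per trip to the east ledge, so moving all 4 needs at least 4 loaded trips out, with a return between consecutive ones — at least 7 crossings.
The safety rule pushes this higher. Following every safe sequence of crossings, the most of the 4 that can be at the east ledge as the rope basket arrives there on crossing 7 is 3 — never all 4.
So no plan with fewer than 9 crossings exists, and this one achieves 9:
1. Guide goes to the east ledge with the terrier.
2. Guide goes back to the west ledge alone.
3. Guide goes to the east ledge with the pigeon.
4. Guide goes back to the west ledge alone.
5. Guide goes to the east ledge with the hen.
6. Guide goes back to the west ledge with the terrier.
7. Guide goes to the east ledge with the sheep.
8. Guide goes back to the west ledge alone.
9. Guide goes to the east ledge with the terrier.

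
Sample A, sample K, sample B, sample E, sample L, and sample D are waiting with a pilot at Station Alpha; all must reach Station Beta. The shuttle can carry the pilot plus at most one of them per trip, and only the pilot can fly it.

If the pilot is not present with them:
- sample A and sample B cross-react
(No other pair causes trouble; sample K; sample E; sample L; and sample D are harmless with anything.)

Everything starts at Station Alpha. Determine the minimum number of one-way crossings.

Counting alone: the pilot can take at most 1 across per trip to Station Beta, so moving all 6 needs at least 6 loaded trips out, with a return between consecutive ones — at least 11 crossings.
The plan below uses exactly 11 crossings, so it is optimal:
1. Pilot goes to Station Beta with sample A.
2. Pilot goes back to Station Alpha alone.
3. Pilot goes to Station Beta with sample K.
4. Pilot goes back to Station Alpha alone.
5. Pilot goes to Station Beta with sample E.
6. Pilot goes back to Station Alpha alone.
7. Pilot goes to Station Beta with sample L.
8. Pilot goes back to Station Alpha alone.
9. Pilot goes to Station Beta with sample D.
10. Pilot goes back to Station Alpha alone.
11. Pilot goes to Station Beta with sample B.

11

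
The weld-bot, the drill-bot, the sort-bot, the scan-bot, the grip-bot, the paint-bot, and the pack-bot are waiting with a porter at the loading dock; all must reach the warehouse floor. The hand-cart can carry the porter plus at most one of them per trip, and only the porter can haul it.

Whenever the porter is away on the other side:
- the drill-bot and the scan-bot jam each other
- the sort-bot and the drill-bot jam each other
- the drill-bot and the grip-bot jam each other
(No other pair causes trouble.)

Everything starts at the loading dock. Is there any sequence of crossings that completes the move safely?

Following every safe sequence of crossings from the start, the most of the 7 that can be at the warehouse floor as the hand-cart arrives there on crossings 1, 3, 5, 7, 9 is 1, 2, 3, 4, 5 respectively; the best ever achieved is 5 of 7.
From crossing 11 on, no configuration arises that was not already reachable earlier: only 72 distinct safe configurations (who is on which side, and where the hand-cart is) can ever be reached, none of them has everyone across, and every continuation just revisits them. So no valid plan exists.

No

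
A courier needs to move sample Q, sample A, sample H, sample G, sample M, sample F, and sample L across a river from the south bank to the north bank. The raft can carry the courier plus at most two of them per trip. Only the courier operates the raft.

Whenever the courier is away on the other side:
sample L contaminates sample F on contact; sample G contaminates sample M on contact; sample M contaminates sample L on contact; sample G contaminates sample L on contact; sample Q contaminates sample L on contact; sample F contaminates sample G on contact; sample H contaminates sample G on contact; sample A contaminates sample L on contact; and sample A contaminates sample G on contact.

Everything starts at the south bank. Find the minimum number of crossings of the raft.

impossible

Following every safe sequence of crossings from the start, the most of the 7 that can be at the north bank as the raft arrives there on crossings 1, 3, 5 is 2, 3, 4 respectively; the best ever achieved is 4 of 7.
From crossing 7 on, no configuration arises that was not already reachable earlier: only 30 distinct safe configurations (who is on which side, and where the raft is) can ever be reached, none of them has everyone across, and every continuation just revisits them. So no valid plan exists.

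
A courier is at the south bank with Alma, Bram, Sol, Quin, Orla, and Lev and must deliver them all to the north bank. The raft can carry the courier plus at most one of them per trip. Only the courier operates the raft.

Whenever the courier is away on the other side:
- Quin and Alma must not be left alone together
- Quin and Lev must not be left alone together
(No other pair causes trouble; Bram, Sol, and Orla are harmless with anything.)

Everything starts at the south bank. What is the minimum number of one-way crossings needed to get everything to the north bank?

Counting alone: the courier can take at most 1 across per trip to the north bank, so moving all 6 needs at least 6 loaded trips out, with a return between consecutive ones — at least 11 crossings.
The safety rule pushes this higher. Following every safe sequence of crossings, the most of the 6 that can be at the north bank as the raft arrives there on crossing 11 is 5 — never all 6.
So no plan with fewer than 13 crossings exists, and this one achieves 13:
1. Courier goes to the north bank with Quin.
2. Courier goes back to the south bank alone.
3. Courier goes to the north bank with Alma.
4. Courier goes back to the south bank with Quin.
5. Courier goes to the north bank with Lev.
6. Courier goes back to the south bank alone.
7. Courier goes to the north bank with Bram.
8. Courier goes back to the south bank alone.
9. Courier goes to the north bank with Sol.
10. Courier goes back to the south bank alone.
11. Courier goes to the north bank with Orla.
12. Courier goes back to the south bank alone.
13. Courier goes to the north bank with Quin.

13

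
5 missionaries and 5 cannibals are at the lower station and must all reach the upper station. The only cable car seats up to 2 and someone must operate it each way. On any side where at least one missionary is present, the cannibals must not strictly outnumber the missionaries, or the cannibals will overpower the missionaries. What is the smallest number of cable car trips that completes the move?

impossible

Following every safe sequence of crossings from the start, the most of the 10 that can be at the upper station as the cable car arrives there on crossings 1, 3, 5, 7 is 2, 3, 4, 5 respectively; the best ever achieved is 5 of 10.
From crossing 9 on, no configuration arises that was not already reachable earlier: only 13 distinct safe configurations (who is on which side, and where the cable car is) can ever be reached, none of them has everyone across, and every continuation just revisits them. They are: 0 missionaries + 0 cannibals across (cable car back at the start); 0 missionaries + 1 cannibal across (cable car there); 0 missionaries + 1 cannibal across (cable car back at the start); 0 missionaries + 2 cannibals across (cable car there); 0 missionaries + 2 cannibals across (cable car back at the start); 0 missionaries + 3 cannibals across (cable car there); 0 missionaries + 3 cannibals across (cable car back at the start); 0 missionaries + 4 cannibals across (cable car there); 0 missionaries + 4 cannibals across (cable car back at the start); 0 missionaries + 5 cannibals across (cable car there); 1 missionary + 1 cannibal across (cable car there); 1 missionary + 1 cannibal across (cable car back at the start); 2 missionaries + 2 cannibals across (cable car there). So no valid plan exists.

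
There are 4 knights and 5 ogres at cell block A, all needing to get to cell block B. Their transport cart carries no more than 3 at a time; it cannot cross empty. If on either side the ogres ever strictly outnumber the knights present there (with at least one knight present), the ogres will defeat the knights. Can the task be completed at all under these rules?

The ogres already outnumber the knights at cell block A before anyone moves, so the starting position itself is disallowed.

No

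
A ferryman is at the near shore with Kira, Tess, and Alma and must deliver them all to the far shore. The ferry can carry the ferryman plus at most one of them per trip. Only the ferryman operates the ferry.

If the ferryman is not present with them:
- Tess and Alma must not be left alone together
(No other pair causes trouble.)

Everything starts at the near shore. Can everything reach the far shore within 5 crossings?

Yes — this plan uses 5 crossings (≤ 5):
1. Ferryman goes to the far shore with Tess.
2. Ferryman goes back to the near shore alone.
3. Ferryman goes to the far shore with Kira.
4. Ferryman goes back to the near shore alone.
5. Ferryman goes to the far shore with Alma.

Yes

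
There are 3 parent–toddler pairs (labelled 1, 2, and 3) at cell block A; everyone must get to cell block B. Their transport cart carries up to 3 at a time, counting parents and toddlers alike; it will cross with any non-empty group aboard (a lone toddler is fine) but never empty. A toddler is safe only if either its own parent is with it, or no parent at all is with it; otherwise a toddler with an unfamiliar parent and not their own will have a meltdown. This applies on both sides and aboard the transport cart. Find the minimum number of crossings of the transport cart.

5

Counting alone: each trip to cell block B takes at most 3 across and each return brings at least 1 back, so after t trips out (and t−1 returns) at most 3t − (t−1) of the 6 are across; that first reaches 6 at t = 3, so at least 5 crossings are needed.
The plan below uses exactly 5 crossings, so it is optimal:
1. parent 1 and toddler 1 cross → cell block B.
2. parent 1 crosses ← cell block A.
3. parent 1, parent 2, and parent 3 cross → cell block B.
4. toddler 1 crosses ← cell block A.
5. toddler 1, toddler 2, and toddler 3 cross → cell block B.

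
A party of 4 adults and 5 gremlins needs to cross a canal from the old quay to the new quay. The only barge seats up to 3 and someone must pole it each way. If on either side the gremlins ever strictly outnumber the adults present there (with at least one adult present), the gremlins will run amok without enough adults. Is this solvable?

The gremlins already outnumber the adults at the old quay before anyone moves, so the starting position itself is disallowed.

No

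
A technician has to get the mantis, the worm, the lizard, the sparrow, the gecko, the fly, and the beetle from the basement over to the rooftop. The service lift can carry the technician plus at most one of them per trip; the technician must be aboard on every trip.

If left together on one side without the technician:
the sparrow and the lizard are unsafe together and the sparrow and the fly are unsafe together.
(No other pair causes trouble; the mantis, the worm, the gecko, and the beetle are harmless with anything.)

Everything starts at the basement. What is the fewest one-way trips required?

15

Counting alone: the technician can take at most 1 across per trip to the rooftop, so moving all 7 needs at least 7 loaded trips out, with a return between consecutive ones — at least 13 crossings.
The safety rule pushes this higher. Following every safe sequence of crossings, the most of the 7 that can be at the rooftop as the service lift arrives there on crossing 13 is 6 — never all 7.
So no plan with fewer than 15 crossings exists, and this one achieves 15:
1. Technician goes to the rooftop with the sparrow.  [the basement: the beetle, the fly, the gecko, the lizard, the mantis, the worm | the rooftop: the sparrow]
2. Technician goes back to the basement alone.  [the basement: the beetle, the fly, the gecko, the lizard, the mantis, the worm | the rooftop: the sparrow]
3. Technician goes to the rooftop with the mantis.  [the basement: the beetle, the fly, the gecko, the lizard, the worm | the rooftop: the mantis, the sparrow]
4. Technician goes back to the basement alone.  [the basement: the beetle, the fly, the gecko, the lizard, the worm | the rooftop: the mantis, the sparrow]
5. Technician goes to the rooftop with the worm.  [the basement: the beetle, the fly, the gecko, the lizard | the rooftop: the mantis, the sparrow, the worm]
6. Technician goes back to the basement alone.  [the basement: the beetle, the fly, the gecko, the lizard | the rooftop: the mantis, the sparrow, the worm]
7. Technician goes to the rooftop with the lizard.  [the basement: the beetle, the fly, the gecko | the rooftop: the lizard, the mantis, the sparrow, the worm]
8. Technician goes back to the basement with the sparrow.  [the basement: the beetle, the fly, the gecko, the sparrow | the rooftop: the lizard, the mantis, the worm]
9. Technician goes to the rooftop with the fly.  [the basement: the beetle, the gecko, the sparrow | the rooftop: the fly, the lizard, the mantis, the worm]
10. Technician goes back to the basement alone.  [the basement: the beetle, the gecko, the sparrow | the rooftop: the fly, the lizard, the mantis, the worm]
11. Technician goes to the rooftop with the gecko.  [the basement: the beetle, the sparrow | the rooftop: the fly, the gecko, the lizard, the mantis, the worm]
12. Technician goes back to the basement alone.  [the basement: the beetle, the sparrow | the rooftop: the fly, the gecko, the lizard, the mantis, the worm]
13. Technician goes to the rooftop with the beetle.  [the basement: the sparrow | the rooftop: the beetle, the fly, the gecko, the lizard, the mantis, the worm]
14. Technician goes back to the basement alone.  [the basement: the sparrow | the rooftop: the beetle, the fly, the gecko, the lizard, the mantis, the worm]
15. Technician goes to the rooftop with the sparrow.  [the basement: — | the rooftop: the beetle, the fly, the gecko, the lizard, the mantis, the sparrow, the worm]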